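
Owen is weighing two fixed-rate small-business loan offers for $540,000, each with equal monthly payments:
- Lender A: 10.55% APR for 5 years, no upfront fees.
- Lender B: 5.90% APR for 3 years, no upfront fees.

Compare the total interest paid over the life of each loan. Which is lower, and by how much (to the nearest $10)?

Lender A: monthly rate = 10.55%/12 = 0.0087917; payment = 540,000 × 0.0087917 / (1 − (1+0.0087917)^−60) = $11,620.09.
Total interest on Lender A = 60 × $11,620.09 − $540,000 = $157,205.40.
Lender B: monthly rate = 5.9%/12 = 0.0049167; payment = 540,000 × 0.0049167 / (1 − (1+0.0049167)^−36) = $16,403.39.
Total interest on Lender B = 36 × $16,403.39 − $540,000 = $50,522.04.
Lender B is lower by $106,683.36.

Lender B by $106,680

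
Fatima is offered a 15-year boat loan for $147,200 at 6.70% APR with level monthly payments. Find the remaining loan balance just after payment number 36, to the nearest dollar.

With monthly rate i = 6.7%/12 = 0.0055833, the balance after k of n payments is P · [(1+i)^n − (1+i)^k] / [(1+i)^n − 1].
(1+0.0055833)^180 = 2.72428164 and (1+0.0055833)^36 = 1.22194146, so the balance is 147,200 × (2.72428164 − 1.22194146) / (2.72428164 − 1) = $128,253.11.

$128,253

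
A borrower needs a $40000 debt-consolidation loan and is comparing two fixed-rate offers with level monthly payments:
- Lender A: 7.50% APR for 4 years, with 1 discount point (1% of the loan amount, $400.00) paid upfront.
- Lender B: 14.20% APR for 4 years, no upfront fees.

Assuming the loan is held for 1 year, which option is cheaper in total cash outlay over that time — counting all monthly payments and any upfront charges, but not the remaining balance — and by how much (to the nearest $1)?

Lender A by $1,159

Lender A: at 7.50% the monthly rate is 0.0062500, so the payment is 40,000 × 0.0062500 / (1 − 1.0062500^−48) = $967.16.
Lender B: monthly rate = 14.2%/12 = 0.0118333; payment = 40,000 × 0.0118333 / (1 − (1+0.0118333)^−48) = $1,097.08.
Over 12 months: Lender A costs 12 × $967.16 + $400.00 = $12,005.92; Lender B costs 12 × $1,097.08 = $13,164.96.
Lender A is cheaper by $13,164.96 − $12,005.92 = $1,159.04.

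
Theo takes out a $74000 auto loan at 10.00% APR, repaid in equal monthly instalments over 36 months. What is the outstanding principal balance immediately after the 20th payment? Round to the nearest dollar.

With monthly rate i = 10%/12 = 0.0083333, the balance after k of n payments is P · [(1+i)^n − (1+i)^k] / [(1+i)^n − 1].
(1+0.0083333)^36 = 1.34818184 and (1+0.0083333)^20 = 1.18054483, so the balance is 74,000 × (1.34818184 − 1.18054483) / (1.34818184 − 1) = $35,628.33.

$35,628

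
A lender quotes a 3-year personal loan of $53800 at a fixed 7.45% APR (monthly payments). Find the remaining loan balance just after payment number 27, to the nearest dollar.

$14,594

With monthly rate i = 7.45%/12 = 0.0062083, the balance after k of n payments is P · [(1+i)^n − (1+i)^k] / [(1+i)^n − 1].
(1+0.0062083)^36 = 1.24958198 and (1+0.0062083)^27 = 1.18188049, so the balance is 53,800 × (1.24958198 − 1.18188049) / (1.24958198 − 1) = $14,593.76.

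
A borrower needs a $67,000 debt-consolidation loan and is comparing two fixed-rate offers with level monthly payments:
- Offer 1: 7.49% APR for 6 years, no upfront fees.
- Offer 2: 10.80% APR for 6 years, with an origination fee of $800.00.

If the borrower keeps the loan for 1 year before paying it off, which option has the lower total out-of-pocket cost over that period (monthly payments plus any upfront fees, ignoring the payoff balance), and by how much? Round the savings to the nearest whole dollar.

Offer 1: monthly rate = 7.49%/12 = 0.0062417; payment = 67,000 × 0.0062417 / (1 − (1+0.0062417)^−72) = $1,158.11.
Offer 2: monthly rate = 10.8%/12 = 0.0090000; payment = 67,000 × 0.0090000 / (1 − (1+0.0090000)^−72) = $1,268.43.
Over 12 months: Offer 1 costs 12 × $1,158.11 = $13,897.32; Offer 2 costs 12 × $1,268.43 + $800.00 = $16,021.16.
Offer 1 is cheaper by $16,021.16 − $13,897.32 = $2,123.84.

Offer 1 by $2,124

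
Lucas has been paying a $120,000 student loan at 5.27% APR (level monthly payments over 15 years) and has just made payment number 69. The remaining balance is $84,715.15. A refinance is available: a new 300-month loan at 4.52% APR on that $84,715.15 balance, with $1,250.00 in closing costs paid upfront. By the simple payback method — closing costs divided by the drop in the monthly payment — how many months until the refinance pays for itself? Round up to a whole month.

3 months

Current payment = 120,000 × 5.27%/12 / (1 − (1+0.0043917)^−180) = $965.92.
Refinanced payment = 84,715.15 × 0.0037667 / (1 − (1+0.0037667)^−300) = $471.84.
Monthly savings = $965.92 − $471.84 = $494.08.
Break-even = $1,250.00 / $494.08 = 2.53 → 3 months.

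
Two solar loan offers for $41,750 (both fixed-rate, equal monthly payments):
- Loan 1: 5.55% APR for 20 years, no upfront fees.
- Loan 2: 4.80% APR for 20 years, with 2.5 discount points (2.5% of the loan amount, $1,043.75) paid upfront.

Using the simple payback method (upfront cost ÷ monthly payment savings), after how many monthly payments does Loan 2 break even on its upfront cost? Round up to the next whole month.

Loan 1: monthly rate = 5.55%/12 = 0.0046250; payment = 41,750 × 0.0046250 / (1 − (1+0.0046250)^−240) = $288.37.
Loan 2: monthly rate = 4.8%/12 = 0.0040000; payment = 41,750 × 0.0040000 / (1 − (1+0.0040000)^−240) = $270.94.
Monthly savings = $288.37 − $270.94 = $17.43.
Break-even = $1,043.75 / $17.43 = 59.88 → 60 months.

60 months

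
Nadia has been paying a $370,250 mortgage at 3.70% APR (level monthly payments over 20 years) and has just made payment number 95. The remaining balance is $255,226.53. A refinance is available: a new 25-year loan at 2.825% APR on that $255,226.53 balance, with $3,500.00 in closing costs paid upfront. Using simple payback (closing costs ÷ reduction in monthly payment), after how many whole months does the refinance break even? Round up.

4 months

Current payment = 370,250 × 3.7%/12 / (1 − (1+0.0030833)^−240) = $2,185.55.
Refinanced payment = 255,226.53 × 0.0023542 / (1 − (1+0.0023542)^−300) = $1,187.21.
Monthly savings = $2,185.55 − $1,187.21 = $998.34.
Break-even = $3,500.00 / $998.34 = 3.51 → 4 months.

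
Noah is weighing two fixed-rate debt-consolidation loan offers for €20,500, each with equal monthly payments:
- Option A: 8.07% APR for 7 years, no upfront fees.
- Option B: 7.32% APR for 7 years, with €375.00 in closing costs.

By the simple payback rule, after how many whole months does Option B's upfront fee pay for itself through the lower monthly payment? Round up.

Option A: monthly rate = 8.07%/12 = 0.0067250; payment = 20,500 × 0.0067250 / (1 − (1+0.0067250)^−84) = €320.23.
Option B: at 7.32% the monthly rate is 0.0061000, so the payment is 20,500 × 0.0061000 / (1 − 1.0061000^−84) = €312.62.
Monthly savings = €320.23 − €312.62 = €7.61.
Break-even = €375.00 / €7.61 = 49.28 → 50 months.

50 months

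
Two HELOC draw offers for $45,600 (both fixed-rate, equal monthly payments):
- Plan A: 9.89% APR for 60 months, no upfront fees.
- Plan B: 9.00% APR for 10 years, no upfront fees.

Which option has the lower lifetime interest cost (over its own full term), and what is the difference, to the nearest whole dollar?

Plan A: monthly rate = 9.89%/12 = 0.0082417; payment = 45,600 × 0.0082417 / (1 − (1+0.0082417)^−60) = $966.40.
Total interest on Plan A = 60 × $966.40 − $45,600 = $12,384.00.
Plan B: at 9.00% the monthly rate is 0.0075000, so the payment is 45,600 × 0.0075000 / (1 − 1.0075000^−120) = $577.64.
Total interest on Plan B = 120 × $577.64 − $45,600 = $23,716.80.
Plan A is lower by $11,332.80.

Plan A by $11,333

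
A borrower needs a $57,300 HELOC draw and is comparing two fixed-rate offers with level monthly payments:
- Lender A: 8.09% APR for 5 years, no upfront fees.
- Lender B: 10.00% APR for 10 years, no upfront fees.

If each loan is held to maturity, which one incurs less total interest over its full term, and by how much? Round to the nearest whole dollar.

Lender A: monthly rate = 8.09%/12 = 0.0067417; payment = 57,300 × 0.0067417 / (1 − (1+0.0067417)^−60) = $1,164.31.
Total interest on Lender A = 60 × $1,164.31 − $57,300 = $12,558.60.
Lender B: at 10.00% the monthly rate is 0.0083333, so the payment is 57,300 × 0.0083333 / (1 − 1.0083333^−120) = $757.22.
Total interest on Lender B = 120 × $757.22 − $57,300 = $33,566.40.
Lender A is lower by $21,007.80.

Lender A by $21,008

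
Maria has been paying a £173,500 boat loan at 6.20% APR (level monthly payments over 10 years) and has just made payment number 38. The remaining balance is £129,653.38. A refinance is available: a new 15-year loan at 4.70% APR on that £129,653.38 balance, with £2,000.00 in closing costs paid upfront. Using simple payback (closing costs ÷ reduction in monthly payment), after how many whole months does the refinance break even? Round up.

Current payment = 173,500 × 6.2%/12 / (1 − (1+0.0051667)^−120) = £1,943.68.
Refinanced payment = 129,653.38 × 0.0039167 / (1 − (1+0.0039167)^−180) = £1,005.14.
Monthly savings = £1,943.68 − £1,005.14 = £938.54.
Break-even = £2,000.00 / £938.54 = 2.13 → 3 months.

3 months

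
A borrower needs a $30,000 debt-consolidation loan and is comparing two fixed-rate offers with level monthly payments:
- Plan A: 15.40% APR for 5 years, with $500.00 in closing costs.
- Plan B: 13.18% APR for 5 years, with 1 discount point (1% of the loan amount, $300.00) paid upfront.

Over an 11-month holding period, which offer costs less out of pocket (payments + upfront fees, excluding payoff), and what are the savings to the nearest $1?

Plan A: monthly rate = 15.4%/12 = 0.0128333; payment = 30,000 × 0.0128333 / (1 − (1+0.0128333)^−60) = $720.01.
Plan B: at 13.18% the monthly rate is 0.0109833, so the payment is 30,000 × 0.0109833 / (1 − 1.0109833^−60) = $685.36.
Over 11 months: Plan A costs 11 × $720.01 + $500.00 = $8,420.11; Plan B costs 11 × $685.36 + $300.00 = $7,838.96.
Plan B is cheaper by $8,420.11 − $7,838.96 = $581.15.

Plan B by $581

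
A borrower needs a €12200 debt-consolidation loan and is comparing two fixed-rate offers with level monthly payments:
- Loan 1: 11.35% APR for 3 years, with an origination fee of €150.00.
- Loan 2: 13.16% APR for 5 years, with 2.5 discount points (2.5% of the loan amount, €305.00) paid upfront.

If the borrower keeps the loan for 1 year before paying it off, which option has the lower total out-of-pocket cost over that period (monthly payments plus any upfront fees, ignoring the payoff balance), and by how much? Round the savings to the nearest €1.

Loan 2 by €1,319

Loan 1: at 11.35% the monthly rate is 0.0094583, so the payment is 12,200 × 0.0094583 / (1 − 1.0094583^−36) = €401.44.
Loan 2: monthly rate = 13.16%/12 = 0.0109667; payment = 12,200 × 0.0109667 / (1 − (1+0.0109667)^−60) = €278.59.
Over 12 months: Loan 1 costs 12 × €401.44 + €150.00 = €4,967.28; Loan 2 costs 12 × €278.59 + €305.00 = €3,648.08.
Loan 2 is cheaper by €4,967.28 − €3,648.08 = €1,319.20.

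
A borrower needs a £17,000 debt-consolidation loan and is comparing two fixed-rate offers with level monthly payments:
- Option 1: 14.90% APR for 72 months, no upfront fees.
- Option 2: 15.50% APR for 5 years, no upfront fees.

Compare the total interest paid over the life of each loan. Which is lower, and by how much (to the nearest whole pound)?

Option 1: monthly rate = 14.9%/12 = 0.0124167; payment = 17,000 × 0.0124167 / (1 − (1+0.0124167)^−72) = £358.54.
Total interest on Option 1 = 72 × £358.54 − £17,000 = £8,814.88.
Option 2: at 15.50% the monthly rate is 0.0129167, so the payment is 17,000 × 0.0129167 / (1 − 1.0129167^−60) = £408.90.
Total interest on Option 2 = 60 × £408.90 − £17,000 = £7,534.00.
Option 2 is lower by £1,280.88.

Option 2 by £1,281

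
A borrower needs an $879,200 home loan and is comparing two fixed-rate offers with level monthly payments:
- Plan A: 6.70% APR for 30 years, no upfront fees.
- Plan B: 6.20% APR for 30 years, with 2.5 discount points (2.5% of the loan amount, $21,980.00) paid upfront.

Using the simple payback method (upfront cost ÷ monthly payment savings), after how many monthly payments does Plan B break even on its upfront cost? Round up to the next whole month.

77 months

Plan A: monthly rate = 6.7%/12 = 0.0055833; payment = 879,200 × 0.0055833 / (1 − (1+0.0055833)^−360) = $5,673.28.
Plan B: monthly rate = 6.2%/12 = 0.0051667; payment = 879,200 × 0.0051667 / (1 − (1+0.0051667)^−360) = $5,384.83.
Monthly savings = $5,673.28 − $5,384.83 = $288.45.
Break-even = $21,980.00 / $288.45 = 76.20 → 77 months.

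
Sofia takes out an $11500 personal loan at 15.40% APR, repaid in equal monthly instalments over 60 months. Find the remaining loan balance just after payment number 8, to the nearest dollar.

$10,425

With monthly rate i = 15.4%/12 = 0.0128333, the balance after k of n payments is P · [(1+i)^n − (1+i)^k] / [(1+i)^n − 1].
(1+0.0128333)^60 = 2.14921151 and (1+0.0128333)^8 = 1.10739839, so the balance is 11,500 × (2.14921151 − 1.10739839) / (2.14921151 − 1) = $10,425.28.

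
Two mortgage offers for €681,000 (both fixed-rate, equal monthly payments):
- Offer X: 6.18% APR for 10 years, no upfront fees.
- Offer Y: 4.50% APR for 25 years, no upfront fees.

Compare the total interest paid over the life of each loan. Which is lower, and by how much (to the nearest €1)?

Offer X by €220,902

Offer X: monthly rate = 6.18%/12 = 0.0051500; payment = 681,000 × 0.0051500 / (1 − (1+0.0051500)^−120) = €7,622.20.
Total interest on Offer X = 120 × €7,622.20 − €681,000 = €233,664.00.
Offer Y: at 4.50% the monthly rate is 0.0037500, so the payment is 681,000 × 0.0037500 / (1 − 1.0037500^−300) = €3,785.22.
Total interest on Offer Y = 300 × €3,785.22 − €681,000 = €454,566.00.
Offer X is lower by €220,902.00.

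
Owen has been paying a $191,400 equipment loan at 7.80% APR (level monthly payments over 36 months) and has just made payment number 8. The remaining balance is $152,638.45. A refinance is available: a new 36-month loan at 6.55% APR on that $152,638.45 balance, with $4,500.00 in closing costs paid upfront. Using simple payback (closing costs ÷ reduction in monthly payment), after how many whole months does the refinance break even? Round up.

4 months

Current payment = 191,400 × 7.8%/12 / (1 − (1+0.0065000)^−36) = $5,980.14.
Refinanced payment = 152,638.45 × 0.0054583 / (1 − (1+0.0054583)^−36) = $4,681.69.
Monthly savings = $5,980.14 − $4,681.69 = $1,298.45.
Break-even = $4,500.00 / $1,298.45 = 3.47 → 4 months.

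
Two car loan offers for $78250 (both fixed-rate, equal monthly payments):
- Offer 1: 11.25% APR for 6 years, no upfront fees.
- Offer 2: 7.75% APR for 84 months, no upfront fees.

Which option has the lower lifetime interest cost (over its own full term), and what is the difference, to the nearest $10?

Offer 1: at 11.25% the monthly rate is 0.0093750, so the payment is 78,250 × 0.0093750 / (1 − 1.0093750^−72) = $1,499.46.
Total interest on Offer 1 = 72 × $1,499.46 − $78,250 = $29,711.12.
Offer 2: at 7.75% the monthly rate is 0.0064583, so the payment is 78,250 × 0.0064583 / (1 − 1.0064583^−84) = $1,209.90.
Total interest on Offer 2 = 84 × $1,209.90 − $78,250 = $23,381.60.
Offer 2 is lower by $6,329.52.

Offer 2 by $6,330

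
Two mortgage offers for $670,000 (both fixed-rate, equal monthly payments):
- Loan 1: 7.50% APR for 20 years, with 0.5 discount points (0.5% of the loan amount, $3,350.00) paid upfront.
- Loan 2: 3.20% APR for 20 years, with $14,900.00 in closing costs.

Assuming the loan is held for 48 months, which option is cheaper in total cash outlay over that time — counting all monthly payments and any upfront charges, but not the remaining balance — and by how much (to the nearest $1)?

Loan 2 by $65,933

Loan 1: at 7.50% the monthly rate is 0.0062500, so the payment is 670,000 × 0.0062500 / (1 − 1.0062500^−240) = $5,397.47.
Loan 2: monthly rate = 3.2%/12 = 0.0026667; payment = 670,000 × 0.0026667 / (1 − (1+0.0026667)^−240) = $3,783.24.
Over 48 months: Loan 1 costs 48 × $5,397.47 + $3,350.00 = $262,428.56; Loan 2 costs 48 × $3,783.24 + $14,900.00 = $196,495.52.
Loan 2 is cheaper by $262,428.56 − $196,495.52 = $65,933.04.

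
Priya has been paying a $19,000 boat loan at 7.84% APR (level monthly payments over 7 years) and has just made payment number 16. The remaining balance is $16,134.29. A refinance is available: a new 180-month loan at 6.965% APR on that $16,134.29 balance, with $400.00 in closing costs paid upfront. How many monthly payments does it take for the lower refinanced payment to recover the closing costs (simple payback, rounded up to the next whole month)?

Current payment = 19,000 × 7.84%/12 / (1 − (1+0.0065333)^−84) = $294.63.
Refinanced payment = 16,134.29 × 0.0058042 / (1 − (1+0.0058042)^−180) = $144.70.
Monthly savings = $294.63 − $144.70 = $149.93.
Break-even = $400.00 / $149.93 = 2.67 → 3 months.

3 months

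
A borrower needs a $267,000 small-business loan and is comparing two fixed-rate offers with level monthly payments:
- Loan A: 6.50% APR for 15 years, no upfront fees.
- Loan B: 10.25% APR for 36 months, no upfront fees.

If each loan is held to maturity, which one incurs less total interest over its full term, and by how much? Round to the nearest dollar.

Loan A: monthly rate = 6.5%/12 = 0.0054167; payment = 267,000 × 0.0054167 / (1 − (1+0.0054167)^−180) = $2,325.86.
Total interest on Loan A = 180 × $2,325.86 − $267,000 = $151,654.80.
Loan B: monthly rate = 10.25%/12 = 0.0085417; payment = 267,000 × 0.0085417 / (1 − (1+0.0085417)^−36) = $8,646.71.
Total interest on Loan B = 36 × $8,646.71 − $267,000 = $44,281.56.
Loan B is lower by $107,373.24.

Loan B by $107,373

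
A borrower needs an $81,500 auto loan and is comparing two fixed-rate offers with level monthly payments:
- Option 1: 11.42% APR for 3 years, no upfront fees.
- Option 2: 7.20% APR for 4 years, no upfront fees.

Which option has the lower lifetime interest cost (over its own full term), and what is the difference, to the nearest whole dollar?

Option 1: at 11.42% the monthly rate is 0.0095167, so the payment is 81,500 × 0.0095167 / (1 − 1.0095167^−36) = $2,684.44.
Total interest on Option 1 = 36 × $2,684.44 − $81,500 = $15,139.84.
Option 2: monthly rate = 7.2%/12 = 0.0060000; payment = 81,500 × 0.0060000 / (1 − (1+0.0060000)^−48) = $1,959.19.
Total interest on Option 2 = 48 × $1,959.19 − $81,500 = $12,541.12.
Option 2 is lower by $2,598.72.

Option 2 by $2,599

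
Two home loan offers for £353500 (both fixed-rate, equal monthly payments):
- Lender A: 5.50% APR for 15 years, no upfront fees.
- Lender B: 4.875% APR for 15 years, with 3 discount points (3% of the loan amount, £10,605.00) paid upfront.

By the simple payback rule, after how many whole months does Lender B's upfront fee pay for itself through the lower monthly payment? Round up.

92 months

Lender A: monthly rate = 5.5%/12 = 0.0045833; payment = 353,500 × 0.0045833 / (1 − (1+0.0045833)^−180) = £2,888.39.
Lender B: at 4.875% the monthly rate is 0.0040625, so the payment is 353,500 × 0.0040625 / (1 − 1.0040625^−180) = £2,772.49.
Monthly savings = £2,888.39 − £2,772.49 = £115.90.
Break-even = £10,605.00 / £115.90 = 91.50 → 92 months.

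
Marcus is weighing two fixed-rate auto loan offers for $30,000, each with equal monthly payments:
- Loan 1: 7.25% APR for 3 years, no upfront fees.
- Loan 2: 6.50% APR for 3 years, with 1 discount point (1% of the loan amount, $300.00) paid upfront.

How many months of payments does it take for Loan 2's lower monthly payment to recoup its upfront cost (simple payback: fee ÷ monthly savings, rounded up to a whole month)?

Loan 1: monthly rate = 7.25%/12 = 0.0060417; payment = 30,000 × 0.0060417 / (1 − (1+0.0060417)^−36) = $929.75.
Loan 2: at 6.50% the monthly rate is 0.0054167, so the payment is 30,000 × 0.0054167 / (1 − 1.0054167^−36) = $919.47.
Monthly savings = $929.75 − $919.47 = $10.28.
Break-even = $300.00 / $10.28 = 29.18 → 30 months.

30 months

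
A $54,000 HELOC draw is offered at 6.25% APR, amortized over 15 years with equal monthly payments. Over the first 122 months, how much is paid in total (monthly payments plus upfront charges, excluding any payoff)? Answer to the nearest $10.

At 6.25% the monthly rate is 0.0052083, so the payment is 54,000 × 0.0052083 / (1 − 1.0052083^−180) = $463.01.
Total outlay = 122 × $463.01 = $56,487.22.

$56,490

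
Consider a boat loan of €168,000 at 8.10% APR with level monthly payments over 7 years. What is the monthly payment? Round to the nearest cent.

At 8.10% the monthly rate is 0.0067500, so the payment is 168,000 × 0.0067500 / (1 − 1.0067500^−84) = €2,626.86.

€2,626.86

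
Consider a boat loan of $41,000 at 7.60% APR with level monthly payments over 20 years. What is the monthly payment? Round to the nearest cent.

$332.80

Monthly rate = 7.6%/12 = 0.0063333; payment = 41,000 × 0.0063333 / (1 − (1+0.0063333)^−240) = $332.80.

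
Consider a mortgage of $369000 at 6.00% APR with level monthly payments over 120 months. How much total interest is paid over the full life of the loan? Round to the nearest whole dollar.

$122,599

At 6.00% the monthly rate is 0.0050000, so the payment is 369,000 × 0.0050000 / (1 − 1.0050000^−120) = $4,096.66.
Total paid = 120 × $4,096.66 = $491,599.20; interest = $491,599.20 − $369,000 = $122,599.20.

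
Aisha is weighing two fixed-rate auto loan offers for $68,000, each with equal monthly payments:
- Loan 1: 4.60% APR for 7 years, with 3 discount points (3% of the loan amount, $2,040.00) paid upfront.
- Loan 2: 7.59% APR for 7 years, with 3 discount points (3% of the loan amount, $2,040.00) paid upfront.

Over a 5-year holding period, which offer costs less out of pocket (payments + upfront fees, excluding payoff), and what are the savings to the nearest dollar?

Loan 1: at 4.60% the monthly rate is 0.0038333, so the payment is 68,000 × 0.0038333 / (1 − 1.0038333^−84) = $948.38.
Loan 2: at 7.59% the monthly rate is 0.0063250, so the payment is 68,000 × 0.0063250 / (1 − 1.0063250^−84) = $1,046.03.
Over 60 months: Loan 1 costs 60 × $948.38 + $2,040.00 = $58,942.80; Loan 2 costs 60 × $1,046.03 + $2,040.00 = $64,801.80.
Loan 1 is cheaper by $64,801.80 − $58,942.80 = $5,859.00.

Loan 1 by $5,859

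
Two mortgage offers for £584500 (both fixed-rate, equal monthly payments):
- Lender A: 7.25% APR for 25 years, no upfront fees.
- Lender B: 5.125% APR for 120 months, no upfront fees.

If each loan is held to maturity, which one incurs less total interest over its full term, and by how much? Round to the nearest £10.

Lender B by £519,210

Lender A: at 7.25% the monthly rate is 0.0060417, so the payment is 584,500 × 0.0060417 / (1 − 1.0060417^−300) = £4,224.81.
Total interest on Lender A = 300 × £4,224.81 − £584,500 = £682,943.00.
Lender B: monthly rate = 5.125%/12 = 0.0042708; payment = 584,500 × 0.0042708 / (1 − (1+0.0042708)^−120) = £6,235.30.
Total interest on Lender B = 120 × £6,235.30 − £584,500 = £163,736.00.
Lender B is lower by £519,207.00.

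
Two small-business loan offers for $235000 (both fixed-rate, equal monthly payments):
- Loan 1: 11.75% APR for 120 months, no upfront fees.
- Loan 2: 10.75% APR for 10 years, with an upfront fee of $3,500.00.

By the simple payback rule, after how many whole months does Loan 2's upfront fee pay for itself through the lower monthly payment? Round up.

27 months

Loan 1: at 11.75% the monthly rate is 0.0097917, so the payment is 235,000 × 0.0097917 / (1 − 1.0097917^−120) = $3,337.69.
Loan 2: monthly rate = 10.75%/12 = 0.0089583; payment = 235,000 × 0.0089583 / (1 − (1+0.0089583)^−120) = $3,203.96.
Monthly savings = $3,337.69 − $3,203.96 = $133.73.
Break-even = $3,500.00 / $133.73 = 26.17 → 27 months.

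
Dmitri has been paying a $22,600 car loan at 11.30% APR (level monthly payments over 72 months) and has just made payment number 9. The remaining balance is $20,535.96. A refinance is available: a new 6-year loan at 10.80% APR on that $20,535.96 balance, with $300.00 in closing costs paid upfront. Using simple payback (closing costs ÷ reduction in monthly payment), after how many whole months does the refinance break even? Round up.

7 months

Current payment = 22,600 × 11.3%/12 / (1 − (1+0.0094167)^−72) = $433.65.
Refinanced payment = 20,535.96 × 0.0090000 / (1 − (1+0.0090000)^−72) = $388.78.
Monthly savings = $433.65 − $388.78 = $44.87.
Break-even = $300.00 / $44.87 = 6.69 → 7 months.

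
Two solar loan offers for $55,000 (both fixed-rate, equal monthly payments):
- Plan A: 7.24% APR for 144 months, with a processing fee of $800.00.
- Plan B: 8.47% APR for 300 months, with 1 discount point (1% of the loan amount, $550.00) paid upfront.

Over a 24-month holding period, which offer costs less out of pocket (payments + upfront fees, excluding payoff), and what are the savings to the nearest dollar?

Plan A: at 7.24% the monthly rate is 0.0060333, so the payment is 55,000 × 0.0060333 / (1 − 1.0060333^−144) = $572.67.
Plan B: at 8.47% the monthly rate is 0.0070583, so the payment is 55,000 × 0.0070583 / (1 − 1.0070583^−300) = $441.76.
Over 24 months: Plan A costs 24 × $572.67 + $800.00 = $14,544.08; Plan B costs 24 × $441.76 + $550.00 = $11,152.24.
Plan B is cheaper by $14,544.08 − $11,152.24 = $3,391.84.

Plan B by $3,392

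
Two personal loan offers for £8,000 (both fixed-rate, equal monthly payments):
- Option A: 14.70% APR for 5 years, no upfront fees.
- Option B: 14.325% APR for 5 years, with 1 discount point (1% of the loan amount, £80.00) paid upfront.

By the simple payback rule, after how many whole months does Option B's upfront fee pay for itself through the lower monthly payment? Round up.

Option A: monthly rate = 14.7%/12 = 0.0122500; payment = 8,000 × 0.0122500 / (1 − (1+0.0122500)^−60) = £189.06.
Option B: monthly rate = 14.325%/12 = 0.0119375; payment = 8,000 × 0.0119375 / (1 − (1+0.0119375)^−60) = £187.50.
Monthly savings = £189.06 − £187.50 = £1.56.
Break-even = £80.00 / £1.56 = 51.28 → 52 months.

52 months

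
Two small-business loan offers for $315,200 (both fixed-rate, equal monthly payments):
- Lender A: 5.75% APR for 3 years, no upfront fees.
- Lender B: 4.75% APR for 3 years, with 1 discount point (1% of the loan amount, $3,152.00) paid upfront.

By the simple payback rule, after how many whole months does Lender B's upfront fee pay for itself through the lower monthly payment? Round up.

Lender A: monthly rate = 5.75%/12 = 0.0047917; payment = 315,200 × 0.0047917 / (1 − (1+0.0047917)^−36) = $9,553.33.
Lender B: at 4.75% the monthly rate is 0.0039583, so the payment is 315,200 × 0.0039583 / (1 − 1.0039583^−36) = $9,411.49.
Monthly savings = $9,553.33 − $9,411.49 = $141.84.
Break-even = $3,152.00 / $141.84 = 22.22 → 23 months.

23 months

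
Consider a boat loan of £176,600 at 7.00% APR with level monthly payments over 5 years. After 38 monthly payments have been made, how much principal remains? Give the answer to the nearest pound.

With monthly rate i = 7%/12 = 0.0058333, the balance after k of n payments is P · [(1+i)^n − (1+i)^k] / [(1+i)^n − 1].
(1+0.0058333)^60 = 1.41762526 and (1+0.0058333)^38 = 1.24735167, so the balance is 176,600 × (1.41762526 − 1.24735167) / (1.41762526 − 1) = £72,003.10.

£72,003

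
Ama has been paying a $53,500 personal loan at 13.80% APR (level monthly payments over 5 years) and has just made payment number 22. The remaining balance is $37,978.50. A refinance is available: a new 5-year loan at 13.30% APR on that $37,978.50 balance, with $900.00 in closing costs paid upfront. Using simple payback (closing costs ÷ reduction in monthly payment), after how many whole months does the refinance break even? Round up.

Current payment = 53,500 × 13.8%/12 / (1 − (1+0.0115000)^−60) = $1,239.31.
Refinanced payment = 37,978.50 × 0.0110833 / (1 − (1+0.0110833)^−60) = $869.97.
Monthly savings = $1,239.31 − $869.97 = $369.34.
Break-even = $900.00 / $369.34 = 2.44 → 3 months.

3 months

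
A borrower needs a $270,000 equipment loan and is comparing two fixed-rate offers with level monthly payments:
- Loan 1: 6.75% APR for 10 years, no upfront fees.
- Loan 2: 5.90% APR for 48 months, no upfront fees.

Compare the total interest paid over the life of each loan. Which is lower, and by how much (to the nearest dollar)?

Loan 2 by $68,258

Loan 1: at 6.75% the monthly rate is 0.0056250, so the payment is 270,000 × 0.0056250 / (1 − 1.0056250^−120) = $3,100.25.
Total interest on Loan 1 = 120 × $3,100.25 − $270,000 = $102,030.00.
Loan 2: monthly rate = 5.9%/12 = 0.0049167; payment = 270,000 × 0.0049167 / (1 − (1+0.0049167)^−48) = $6,328.59.
Total interest on Loan 2 = 48 × $6,328.59 − $270,000 = $33,772.32.
Loan 2 is lower by $68,257.68.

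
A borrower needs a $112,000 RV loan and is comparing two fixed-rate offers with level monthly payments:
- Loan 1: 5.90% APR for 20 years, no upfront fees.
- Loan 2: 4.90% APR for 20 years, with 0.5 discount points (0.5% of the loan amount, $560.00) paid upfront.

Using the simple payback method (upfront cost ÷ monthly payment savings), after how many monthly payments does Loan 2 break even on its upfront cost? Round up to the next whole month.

Loan 1: monthly rate = 5.9%/12 = 0.0049167; payment = 112,000 × 0.0049167 / (1 − (1+0.0049167)^−240) = $795.95.
Loan 2: monthly rate = 4.9%/12 = 0.0040833; payment = 112,000 × 0.0040833 / (1 − (1+0.0040833)^−240) = $732.98.
Monthly savings = $795.95 − $732.98 = $62.97.
Break-even = $560.00 / $62.97 = 8.89 → 9 months.

9 months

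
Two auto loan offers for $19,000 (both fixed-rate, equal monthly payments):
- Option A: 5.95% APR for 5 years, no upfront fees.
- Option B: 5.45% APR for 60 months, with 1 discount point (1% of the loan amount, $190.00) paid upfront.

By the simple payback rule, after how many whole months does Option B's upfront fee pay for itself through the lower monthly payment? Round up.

44 months

Option A: monthly rate = 5.95%/12 = 0.0049583; payment = 19,000 × 0.0049583 / (1 − (1+0.0049583)^−60) = $366.88.
Option B: monthly rate = 5.45%/12 = 0.0045417; payment = 19,000 × 0.0045417 / (1 − (1+0.0045417)^−60) = $362.48.
Monthly savings = $366.88 − $362.48 = $4.40.
Break-even = $190.00 / $4.40 = 43.18 → 44 months.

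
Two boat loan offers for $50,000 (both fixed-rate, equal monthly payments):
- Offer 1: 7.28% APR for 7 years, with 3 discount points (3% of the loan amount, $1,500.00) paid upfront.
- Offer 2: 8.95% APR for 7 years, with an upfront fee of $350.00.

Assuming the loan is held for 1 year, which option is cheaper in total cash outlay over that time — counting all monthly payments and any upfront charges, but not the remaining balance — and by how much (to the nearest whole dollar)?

Offer 2 by $650

Offer 1: monthly rate = 7.28%/12 = 0.0060667; payment = 50,000 × 0.0060667 / (1 − (1+0.0060667)^−84) = $761.50.
Offer 2: monthly rate = 8.95%/12 = 0.0074583; payment = 50,000 × 0.0074583 / (1 − (1+0.0074583)^−84) = $803.19.
Over 12 months: Offer 1 costs 12 × $761.50 + $1,500.00 = $10,638.00; Offer 2 costs 12 × $803.19 + $350.00 = $9,988.28.
Offer 2 is cheaper by $10,638.00 − $9,988.28 = $649.72.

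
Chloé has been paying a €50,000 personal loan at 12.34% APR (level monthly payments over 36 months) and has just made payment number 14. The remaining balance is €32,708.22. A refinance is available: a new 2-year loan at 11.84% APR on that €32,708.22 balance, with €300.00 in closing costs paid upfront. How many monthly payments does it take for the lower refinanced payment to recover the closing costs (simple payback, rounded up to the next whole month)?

3 months

Current payment = 50,000 × 12.34%/12 / (1 − (1+0.0102833)^−36) = €1,668.85.
Refinanced payment = 32,708.22 × 0.0098667 / (1 − (1+0.0098667)^−24) = €1,537.25.
Monthly savings = €1,668.85 − €1,537.25 = €131.60.
Break-even = €300.00 / €131.60 = 2.28 → 3 months.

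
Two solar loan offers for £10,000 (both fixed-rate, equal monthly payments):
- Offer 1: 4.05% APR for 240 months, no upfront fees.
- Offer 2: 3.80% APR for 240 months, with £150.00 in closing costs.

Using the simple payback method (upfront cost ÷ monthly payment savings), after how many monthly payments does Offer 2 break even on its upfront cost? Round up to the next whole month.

Offer 1: monthly rate = 4.05%/12 = 0.0033750; payment = 10,000 × 0.0033750 / (1 − (1+0.0033750)^−240) = £60.86.
Offer 2: at 3.80% the monthly rate is 0.0031667, so the payment is 10,000 × 0.0031667 / (1 − 1.0031667^−240) = £59.55.
Monthly savings = £60.86 − £59.55 = £1.31.
Break-even = £150.00 / £1.31 = 114.50 → 115 months.

115 months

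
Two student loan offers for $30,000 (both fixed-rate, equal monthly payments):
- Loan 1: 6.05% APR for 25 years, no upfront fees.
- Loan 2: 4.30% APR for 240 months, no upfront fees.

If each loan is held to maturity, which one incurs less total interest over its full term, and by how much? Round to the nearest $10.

Loan 2 by $13,490

Loan 1: at 6.05% the monthly rate is 0.0050417, so the payment is 30,000 × 0.0050417 / (1 − 1.0050417^−300) = $194.21.
Total interest on Loan 1 = 300 × $194.21 − $30,000 = $28,263.00.
Loan 2: monthly rate = 4.3%/12 = 0.0035833; payment = 30,000 × 0.0035833 / (1 − (1+0.0035833)^−240) = $186.57.
Total interest on Loan 2 = 240 × $186.57 − $30,000 = $14,776.80.
Loan 2 is lower by $13,486.20.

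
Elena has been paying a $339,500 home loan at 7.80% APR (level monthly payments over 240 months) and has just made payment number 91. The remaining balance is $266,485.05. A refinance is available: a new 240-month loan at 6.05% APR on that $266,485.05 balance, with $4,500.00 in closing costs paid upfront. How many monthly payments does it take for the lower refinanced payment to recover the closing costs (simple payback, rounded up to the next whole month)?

Current payment = 339,500 × 7.8%/12 / (1 − (1+0.0065000)^−240) = $2,797.60.
Refinanced payment = 266,485.05 × 0.0050417 / (1 − (1+0.0050417)^−240) = $1,916.88.
Monthly savings = $2,797.60 − $1,916.88 = $880.72.
Break-even = $4,500.00 / $880.72 = 5.11 → 6 months.

6 months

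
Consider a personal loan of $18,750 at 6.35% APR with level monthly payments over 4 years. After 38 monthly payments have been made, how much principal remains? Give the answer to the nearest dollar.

With monthly rate i = 6.35%/12 = 0.0052917, the balance after k of n payments is P · [(1+i)^n − (1+i)^k] / [(1+i)^n − 1].
(1+0.0052917)^48 = 1.28830876 and (1+0.0052917)^38 = 1.22207859, so the balance is 18,750 × (1.28830876 − 1.22207859) / (1.28830876 − 1) = $4,307.24.

$4,307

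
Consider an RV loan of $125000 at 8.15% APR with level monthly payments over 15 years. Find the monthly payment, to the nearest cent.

$1,205.41

Monthly rate = 8.15%/12 = 0.0067917; payment = 125,000 × 0.0067917 / (1 − (1+0.0067917)^−180) = $1,205.41.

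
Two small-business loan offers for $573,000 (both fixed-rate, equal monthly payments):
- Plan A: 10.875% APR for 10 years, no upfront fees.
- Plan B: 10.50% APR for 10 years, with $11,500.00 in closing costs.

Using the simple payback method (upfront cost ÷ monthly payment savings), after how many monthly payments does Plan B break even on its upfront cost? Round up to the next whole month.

96 months

Plan A: at 10.875% the monthly rate is 0.0090625, so the payment is 573,000 × 0.0090625 / (1 − 1.0090625^−120) = $7,852.59.
Plan B: monthly rate = 10.5%/12 = 0.0087500; payment = 573,000 × 0.0087500 / (1 − (1+0.0087500)^−120) = $7,731.78.
Monthly savings = $7,852.59 − $7,731.78 = $120.81.
Break-even = $11,500.00 / $120.81 = 95.19 → 96 months.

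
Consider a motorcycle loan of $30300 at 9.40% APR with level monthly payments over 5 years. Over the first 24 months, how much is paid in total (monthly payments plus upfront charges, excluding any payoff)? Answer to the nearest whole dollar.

At 9.40% the monthly rate is 0.0078333, so the payment is 30,300 × 0.0078333 / (1 − 1.0078333^−60) = $634.88.
Total outlay = 24 × $634.88 = $15,237.12.

$15,237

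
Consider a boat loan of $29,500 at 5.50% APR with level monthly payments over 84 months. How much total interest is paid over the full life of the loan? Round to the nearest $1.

$6,109

Monthly rate = 5.5%/12 = 0.0045833; payment = 29,500 × 0.0045833 / (1 − (1+0.0045833)^−84) = $423.92.
Total paid = 84 × $423.92 = $35,609.28; interest = $35,609.28 − $29,500 = $6,109.28.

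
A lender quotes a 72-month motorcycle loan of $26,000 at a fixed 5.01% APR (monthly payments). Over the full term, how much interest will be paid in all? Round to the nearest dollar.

At 5.01% the monthly rate is 0.0041750, so the payment is 26,000 × 0.0041750 / (1 − 1.0041750^−72) = $418.85.
Total paid = 72 × $418.85 = $30,157.20; interest = $30,157.20 − $26,000 = $4,157.20.

$4,157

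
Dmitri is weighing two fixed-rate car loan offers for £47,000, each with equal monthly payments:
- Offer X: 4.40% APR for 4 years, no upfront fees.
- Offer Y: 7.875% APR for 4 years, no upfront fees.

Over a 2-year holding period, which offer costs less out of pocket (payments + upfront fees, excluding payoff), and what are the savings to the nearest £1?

Offer X: monthly rate = 4.4%/12 = 0.0036667; payment = 47,000 × 0.0036667 / (1 − (1+0.0036667)^−48) = £1,069.65.
Offer Y: at 7.875% the monthly rate is 0.0065625, so the payment is 47,000 × 0.0065625 / (1 − 1.0065625^−48) = £1,144.65.
Over 24 months: Offer X costs 24 × £1,069.65 = £25,671.60; Offer Y costs 24 × £1,144.65 = £27,471.60.
Offer X is cheaper by £27,471.60 − £25,671.60 = £1,800.00.

Offer X by £1,800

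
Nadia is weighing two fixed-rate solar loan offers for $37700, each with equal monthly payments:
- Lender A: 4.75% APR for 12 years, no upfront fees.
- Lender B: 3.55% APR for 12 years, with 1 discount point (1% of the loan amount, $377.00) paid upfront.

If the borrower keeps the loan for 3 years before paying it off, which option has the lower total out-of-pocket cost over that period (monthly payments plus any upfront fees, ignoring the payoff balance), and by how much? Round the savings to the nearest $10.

Lender A: monthly rate = 4.75%/12 = 0.0039583; payment = 37,700 × 0.0039583 / (1 − (1+0.0039583)^−144) = $343.97.
Lender B: monthly rate = 3.55%/12 = 0.0029583; payment = 37,700 × 0.0029583 / (1 − (1+0.0029583)^−144) = $321.90.
Over 36 months: Lender A costs 36 × $343.97 = $12,382.92; Lender B costs 36 × $321.90 + $377.00 = $11,965.40.
Lender B is cheaper by $12,382.92 − $11,965.40 = $417.52.

Lender B by $420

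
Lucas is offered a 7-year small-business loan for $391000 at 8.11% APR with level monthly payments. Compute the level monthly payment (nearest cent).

$6,115.66

At 8.11% the monthly rate is 0.0067583, so the payment is 391,000 × 0.0067583 / (1 − 1.0067583^−84) = $6,115.66.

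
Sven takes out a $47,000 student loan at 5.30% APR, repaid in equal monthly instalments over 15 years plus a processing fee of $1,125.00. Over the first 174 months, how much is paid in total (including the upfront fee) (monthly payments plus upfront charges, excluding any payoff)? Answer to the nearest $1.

At 5.30% the monthly rate is 0.0044167, so the payment is 47,000 × 0.0044167 / (1 − 1.0044167^−180) = $379.06.
Total outlay = 174 × $379.06 + $1,125.00 = $67,081.44.

$67,081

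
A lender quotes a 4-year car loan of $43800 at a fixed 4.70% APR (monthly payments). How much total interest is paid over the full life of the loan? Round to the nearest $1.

$4,332

Monthly rate = 4.7%/12 = 0.0039167; payment = 43,800 × 0.0039167 / (1 − (1+0.0039167)^−48) = $1,002.74.
Total paid = 48 × $1,002.74 = $48,131.52; interest = $48,131.52 − $43,800 = $4,331.52.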